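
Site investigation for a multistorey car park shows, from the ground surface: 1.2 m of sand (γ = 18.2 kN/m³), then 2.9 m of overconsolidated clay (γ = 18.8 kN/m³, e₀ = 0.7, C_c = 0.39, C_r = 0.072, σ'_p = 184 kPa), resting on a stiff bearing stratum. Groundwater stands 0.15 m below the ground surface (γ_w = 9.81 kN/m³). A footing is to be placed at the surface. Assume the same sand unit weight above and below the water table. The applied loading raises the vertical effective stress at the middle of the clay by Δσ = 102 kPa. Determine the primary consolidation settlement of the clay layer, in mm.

Mid-depth of clay below the ground surface: z = 1.2 + 2.9/2 = 2.65 m.
Total vertical stress at mid-clay: σ_v = 18.2×1.2 + 18.8×1.45 = 49.1 kPa.
Pore pressure: u = 9.81×(2.65 − 0.15) = 24.525 kPa.
Initial effective stress: σ'_0 = σ_v − u = 49.1 − 24.525 = 24.575 kPa.
Final effective stress: σ'_f = 24.575 + 102 = 126.58 kPa.
σ'_f = 126.58 ≤ σ'_p = 184 kPa, so the clay remains overconsolidated and only the recompression index applies:
S_c = C_r·H/(1+e₀)·log₁₀(σ'_f/σ'_0) = 0.072×2.9/1.7×log₁₀(126.58/24.575)
    = 0.12282 × 0.71187 = 0.08744 m

S_c ≈ 87.4 mm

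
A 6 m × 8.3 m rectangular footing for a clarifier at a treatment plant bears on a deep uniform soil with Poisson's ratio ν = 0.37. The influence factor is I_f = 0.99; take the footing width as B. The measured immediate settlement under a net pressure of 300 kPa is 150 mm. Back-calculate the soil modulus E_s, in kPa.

S_e = q·B·(1−ν²)/E_s · I_f  ⇒  E_s = q·B·(1−ν²)·I_f / S_e.
E_s = 300 × 6 × 0.8631 × 0.99 / 0.15 = 10250 kPa

E_s ≈ 10300 kPa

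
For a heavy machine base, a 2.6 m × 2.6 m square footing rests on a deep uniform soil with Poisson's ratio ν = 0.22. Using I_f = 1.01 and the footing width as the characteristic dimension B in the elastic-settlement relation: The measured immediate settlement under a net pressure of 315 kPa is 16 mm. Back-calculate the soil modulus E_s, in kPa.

E_s ≈ 49200 kPa

S_e = q·B·(1−ν²)/E_s · I_f  ⇒  E_s = q·B·(1−ν²)·I_f / S_e.
E_s = 315 × 2.6 × 0.9516 × 1.01 / 0.016 = 49200 kPa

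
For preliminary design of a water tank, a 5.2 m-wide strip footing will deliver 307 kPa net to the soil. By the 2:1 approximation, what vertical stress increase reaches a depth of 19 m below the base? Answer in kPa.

Δσ_z ≈ 66 kPa

By the 2:1 method the load spreads at 1 horizontal : 2 vertical, so at depth z the loaded area has grown by z in each plan dimension:
Δσ = qB/(B+z) = 307×5.2/(5.2+19) = 65.967 kPa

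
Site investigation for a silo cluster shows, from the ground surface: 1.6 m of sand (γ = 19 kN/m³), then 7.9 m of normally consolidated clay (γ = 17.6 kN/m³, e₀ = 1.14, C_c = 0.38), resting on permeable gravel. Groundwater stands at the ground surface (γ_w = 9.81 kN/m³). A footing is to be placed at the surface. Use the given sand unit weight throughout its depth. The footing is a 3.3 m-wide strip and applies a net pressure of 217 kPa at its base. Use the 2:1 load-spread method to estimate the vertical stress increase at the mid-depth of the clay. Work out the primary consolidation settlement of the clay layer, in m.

S_c ≈ 0.623 m

Mid-depth of clay below the ground surface: z = 1.6 + 7.9/2 = 5.55 m.
Total vertical stress at mid-clay: σ_v = 19×1.6 + 17.6×3.95 = 99.92 kPa.
Pore pressure: u = 9.81×(5.55 − 0) = 54.446 kPa.
Initial effective stress: σ'_0 = σ_v − u = 99.92 − 54.446 = 45.474 kPa.
Stress increase at mid-clay by the 2:1 spreading method:
Δσ = qB/(B+z) = 217×3.3/(3.3+5.55) = 80.915 kPa
Final effective stress: σ'_f = σ'_0 + Δσ = 45.474 + 80.915 = 126.39 kPa.
Normally consolidated clay, so the full stress increment lies on the virgin compression line:
S_c = C_c·H/(1+e₀)·log₁₀(σ'_f/σ'_0) = 0.38×7.9/(1+1.14)×log₁₀(126.39/45.474)
    = 1.4028 × 0.44395 = 0.6228 m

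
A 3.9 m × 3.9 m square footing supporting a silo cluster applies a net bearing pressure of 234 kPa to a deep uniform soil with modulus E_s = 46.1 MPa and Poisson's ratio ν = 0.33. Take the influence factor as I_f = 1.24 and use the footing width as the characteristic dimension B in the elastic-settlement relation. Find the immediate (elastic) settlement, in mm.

S_e ≈ 21.9 mm

Immediate (elastic) settlement: S_e = q·B·(1−ν²)/E_s · I_f.
E_s = 46.1 MPa = 46100 kPa.
S_e = 234 × 3.9 × (1 − 0.33²) / 46100 × 1.24
    = 234 × 3.9 × 0.8911 / 46100 × 1.24
    = 0.02187 m = 21.87 mm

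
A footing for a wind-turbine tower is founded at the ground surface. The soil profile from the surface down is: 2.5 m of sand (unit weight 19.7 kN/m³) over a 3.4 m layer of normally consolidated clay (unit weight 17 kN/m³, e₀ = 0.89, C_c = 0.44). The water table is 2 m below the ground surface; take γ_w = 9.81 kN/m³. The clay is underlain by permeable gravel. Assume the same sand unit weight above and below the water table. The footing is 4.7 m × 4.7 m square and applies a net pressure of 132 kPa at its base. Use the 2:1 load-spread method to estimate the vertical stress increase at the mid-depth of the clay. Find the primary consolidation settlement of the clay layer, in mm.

S_c ≈ 172 mm

Mid-depth of clay below the ground surface: z = 2.5 + 3.4/2 = 4.2 m.
Total vertical stress at mid-clay: σ_v = 19.7×2.5 + 17×1.7 = 78.15 kPa.
Pore pressure: u = 9.81×(4.2 − 2) = 21.582 kPa.
Initial effective stress: σ'_0 = σ_v − u = 78.15 − 21.582 = 56.568 kPa.
Stress increase at mid-clay by the 2:1 spreading method:
Δσ = qBL/((B+z)(L+z)) = 132×4.7×4.7/((4.7+4.2)(4.7+4.2)) = 36.812 kPa
Final effective stress: σ'_f = σ'_0 + Δσ = 56.568 + 36.812 = 93.38 kPa.
Normally consolidated clay, so the full stress increment lies on the virgin compression line:
S_c = C_c·H/(1+e₀)·log₁₀(σ'_f/σ'_0) = 0.44×3.4/(1+0.89)×log₁₀(93.38/56.568)
    = 0.79153 × 0.21768 = 0.1723 m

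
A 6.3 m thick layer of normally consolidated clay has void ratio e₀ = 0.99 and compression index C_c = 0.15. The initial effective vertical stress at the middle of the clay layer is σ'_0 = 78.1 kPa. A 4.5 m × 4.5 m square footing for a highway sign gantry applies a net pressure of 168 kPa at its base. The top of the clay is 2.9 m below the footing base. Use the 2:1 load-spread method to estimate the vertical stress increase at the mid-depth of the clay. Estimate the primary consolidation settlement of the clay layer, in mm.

S_c ≈ 68.1 mm

Mid-depth of clay below the footing base: z = 2.9 + 6.3/2 = 6.05 m.
Stress increase at mid-clay by the 2:1 spreading method:
Δσ = qBL/((B+z)(L+z)) = 168×4.5×4.5/((4.5+6.05)(4.5+6.05)) = 30.565 kPa
Final effective stress: σ'_f = σ'_0 + Δσ = 78.1 + 30.565 = 108.66 kPa.
Normally consolidated clay, so the full stress increment lies on the virgin compression line:
S_c = C_c·H/(1+e₀)·log₁₀(σ'_f/σ'_0) = 0.15×6.3/(1+0.99)×log₁₀(108.66/78.1)
    = 0.47487 × 0.14342 = 0.06811 m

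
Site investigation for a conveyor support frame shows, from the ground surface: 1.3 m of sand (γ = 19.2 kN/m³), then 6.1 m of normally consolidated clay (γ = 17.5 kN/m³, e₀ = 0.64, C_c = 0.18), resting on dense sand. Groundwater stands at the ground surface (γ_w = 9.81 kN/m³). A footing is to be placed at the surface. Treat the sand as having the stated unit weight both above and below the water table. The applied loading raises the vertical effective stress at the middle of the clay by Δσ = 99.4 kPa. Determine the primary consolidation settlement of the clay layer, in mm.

Mid-depth of clay below the ground surface: z = 1.3 + 6.1/2 = 4.35 m.
Total vertical stress at mid-clay: σ_v = 19.2×1.3 + 17.5×3.05 = 78.335 kPa.
Pore pressure: u = 9.81×(4.35 − 0) = 42.673 kPa.
Initial effective stress: σ'_0 = σ_v − u = 78.335 − 42.673 = 35.662 kPa.
Final effective stress: σ'_f = σ'_0 + Δσ = 35.662 + 99.4 = 135.06 kPa.
Normally consolidated clay, so the full stress increment lies on the virgin compression line:
S_c = C_c·H/(1+e₀)·log₁₀(σ'_f/σ'_0) = 0.18×6.1/(1+0.64)×log₁₀(135.06/35.662)
    = 0.66951 × 0.57832 = 0.3872 m

S_c ≈ 387 mm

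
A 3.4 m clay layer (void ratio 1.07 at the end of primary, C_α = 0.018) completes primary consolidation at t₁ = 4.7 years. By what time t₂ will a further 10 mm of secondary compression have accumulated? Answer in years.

t₂ ≈ 10.2 years

S_s = C_α·H/(1+e_p)·log₁₀(t₂/t₁) ⇒ log₁₀(t₂/t₁) = S_s·(1+e_p)/(C_α·H).
log₁₀(t₂/t₁) = 0.01 × (1+1.07) / (0.018×3.4) = 0.3382
t₂ = t₁ × 10^0.3382 = 4.7 × 2.179 = 10.24 years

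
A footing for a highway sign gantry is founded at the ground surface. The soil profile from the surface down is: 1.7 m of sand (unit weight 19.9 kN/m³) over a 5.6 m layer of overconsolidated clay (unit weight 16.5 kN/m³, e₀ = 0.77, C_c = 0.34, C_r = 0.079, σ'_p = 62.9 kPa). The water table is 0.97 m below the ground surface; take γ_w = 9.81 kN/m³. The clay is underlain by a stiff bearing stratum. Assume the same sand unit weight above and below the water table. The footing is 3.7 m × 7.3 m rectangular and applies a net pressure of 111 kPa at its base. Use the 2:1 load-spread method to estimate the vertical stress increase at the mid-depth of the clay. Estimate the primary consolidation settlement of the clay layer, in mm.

S_c ≈ 126 mm

Mid-depth of clay below the ground surface: z = 1.7 + 5.6/2 = 4.5 m.
Total vertical stress at mid-clay: σ_v = 19.9×1.7 + 16.5×2.8 = 80.03 kPa.
Pore pressure: u = 9.81×(4.5 − 0.97) = 34.629 kPa.
Initial effective stress: σ'_0 = σ_v − u = 80.03 − 34.629 = 45.401 kPa.
Stress increase at mid-clay by the 2:1 spreading method:
Δσ = qBL/((B+z)(L+z)) = 111×3.7×7.3/((3.7+4.5)(7.3+4.5)) = 30.985 kPa
Final effective stress: σ'_f = 45.401 + 30.985 = 76.386 kPa.
σ'_f = 76.386 > σ'_p = 62.9 kPa, so the stress path crosses the preconsolidation pressure — recompression up to σ'_p, then virgin compression beyond:
S_c = H/(1+e₀)·[C_r·log₁₀(σ'_p/σ'_0) + C_c·log₁₀(σ'_f/σ'_p)]
    = 5.6/1.77 × [0.079×log₁₀(62.9/45.401) + 0.34×log₁₀(76.386/62.9)]
    = 3.1638 × [0.011185 + 0.028683] = 0.1261 m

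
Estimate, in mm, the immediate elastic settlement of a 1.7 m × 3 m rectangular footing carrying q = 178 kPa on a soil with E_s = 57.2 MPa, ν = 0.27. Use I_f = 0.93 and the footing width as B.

Immediate (elastic) settlement: S_e = q·B·(1−ν²)/E_s · I_f.
E_s = 57.2 MPa = 57200 kPa.
S_e = 178 × 1.7 × (1 − 0.27²) / 57200 × 0.93
    = 178 × 1.7 × 0.9271 / 57200 × 0.93
    = 0.004561 m = 4.561 mm

S_e ≈ 4.56 mm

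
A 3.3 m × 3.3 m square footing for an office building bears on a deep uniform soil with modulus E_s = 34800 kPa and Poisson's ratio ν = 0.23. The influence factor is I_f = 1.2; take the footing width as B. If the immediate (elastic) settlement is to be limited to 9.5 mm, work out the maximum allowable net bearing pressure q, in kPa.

q ≈ 88.1 kPa

S_e = q·B·(1−ν²)/E_s · I_f  ⇒  q = S_e·E_s / (B·(1−ν²)·I_f).
q = 0.0095 × 34800 / (3.3 × 0.9471 × 1.2) = 88.15 kPa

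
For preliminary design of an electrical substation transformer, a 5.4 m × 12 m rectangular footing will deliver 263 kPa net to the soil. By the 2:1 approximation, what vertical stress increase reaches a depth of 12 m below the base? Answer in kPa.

By the 2:1 method the load spreads at 1 horizontal : 2 vertical, so at depth z the loaded area has grown by z in each plan dimension:
Δσ = qBL/((B+z)(L+z)) = 263×5.4×12/((5.4+12)(12+12)) = 40.81 kPa

Δσ_z ≈ 40.8 kPa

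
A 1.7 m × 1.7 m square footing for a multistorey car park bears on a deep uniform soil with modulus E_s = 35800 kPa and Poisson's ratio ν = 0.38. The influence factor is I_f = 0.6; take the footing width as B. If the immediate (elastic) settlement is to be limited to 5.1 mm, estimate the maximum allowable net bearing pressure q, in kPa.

q ≈ 209 kPa

S_e = q·B·(1−ν²)/E_s · I_f  ⇒  q = S_e·E_s / (B·(1−ν²)·I_f).
q = 0.0051 × 35800 / (1.7 × 0.8556 × 0.6) = 209.2 kPa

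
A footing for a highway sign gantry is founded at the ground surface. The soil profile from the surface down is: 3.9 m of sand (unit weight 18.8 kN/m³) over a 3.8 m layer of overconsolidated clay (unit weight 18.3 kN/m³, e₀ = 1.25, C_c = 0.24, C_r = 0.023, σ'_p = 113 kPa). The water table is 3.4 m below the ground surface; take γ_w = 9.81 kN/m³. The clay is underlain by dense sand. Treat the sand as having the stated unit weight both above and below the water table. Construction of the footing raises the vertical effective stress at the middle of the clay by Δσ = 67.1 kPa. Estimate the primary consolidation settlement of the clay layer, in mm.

Mid-depth of clay below the ground surface: z = 3.9 + 3.8/2 = 5.8 m.
Total vertical stress at mid-clay: σ_v = 18.8×3.9 + 18.3×1.9 = 108.09 kPa.
Pore pressure: u = 9.81×(5.8 − 3.4) = 23.544 kPa.
Initial effective stress: σ'_0 = σ_v − u = 108.09 − 23.544 = 84.546 kPa.
Final effective stress: σ'_f = 84.546 + 67.1 = 151.65 kPa.
σ'_f = 151.65 > σ'_p = 113 kPa, so the stress path crosses the preconsolidation pressure — recompression up to σ'_p, then virgin compression beyond:
S_c = H/(1+e₀)·[C_r·log₁₀(σ'_p/σ'_0) + C_c·log₁₀(σ'_f/σ'_p)]
    = 3.8/2.25 × [0.023×log₁₀(113/84.546) + 0.24×log₁₀(151.65/113)]
    = 1.6889 × [0.0028977 + 0.030663] = 0.05668 m

S_c ≈ 56.7 mm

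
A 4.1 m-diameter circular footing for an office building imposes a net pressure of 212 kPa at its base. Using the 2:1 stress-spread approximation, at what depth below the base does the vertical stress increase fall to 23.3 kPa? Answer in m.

z ≈ 8.27 m

2:1 spreading — at depth z the loaded area has grown by z in each plan dimension:
qD²/(D+z)² = Δσ_z ⇒ z = D(√(q/Δσ_z) − 1) = 4.1×(√(212/23.3) − 1) = 8.267 m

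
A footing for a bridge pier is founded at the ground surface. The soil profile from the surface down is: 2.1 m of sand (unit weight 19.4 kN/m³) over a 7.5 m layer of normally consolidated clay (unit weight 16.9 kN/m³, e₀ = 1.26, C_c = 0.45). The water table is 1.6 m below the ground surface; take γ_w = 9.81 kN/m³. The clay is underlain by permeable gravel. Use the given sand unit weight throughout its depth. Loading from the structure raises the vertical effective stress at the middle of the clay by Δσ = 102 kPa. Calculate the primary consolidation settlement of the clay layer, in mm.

S_c ≈ 628 mm

Mid-depth of clay below the ground surface: z = 2.1 + 7.5/2 = 5.85 m.
Total vertical stress at mid-clay: σ_v = 19.4×2.1 + 16.9×3.75 = 104.11 kPa.
Pore pressure: u = 9.81×(5.85 − 1.6) = 41.693 kPa.
Initial effective stress: σ'_0 = σ_v − u = 104.11 − 41.693 = 62.417 kPa.
Final effective stress: σ'_f = σ'_0 + Δσ = 62.417 + 102 = 164.42 kPa.
Normally consolidated clay, so the full stress increment lies on the virgin compression line:
S_c = C_c·H/(1+e₀)·log₁₀(σ'_f/σ'_0) = 0.45×7.5/(1+1.26)×log₁₀(164.42/62.417)
    = 1.4934 × 0.42065 = 0.6282 m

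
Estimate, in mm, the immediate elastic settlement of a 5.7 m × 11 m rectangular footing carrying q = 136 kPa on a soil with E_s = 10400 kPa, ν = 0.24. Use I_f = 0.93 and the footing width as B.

Immediate (elastic) settlement: S_e = q·B·(1−ν²)/E_s · I_f.
S_e = 136 × 5.7 × (1 − 0.24²) / 10400 × 0.93
    = 136 × 5.7 × 0.9424 / 10400 × 0.93
    = 0.06533 m = 65.33 mm

S_e ≈ 65.3 mm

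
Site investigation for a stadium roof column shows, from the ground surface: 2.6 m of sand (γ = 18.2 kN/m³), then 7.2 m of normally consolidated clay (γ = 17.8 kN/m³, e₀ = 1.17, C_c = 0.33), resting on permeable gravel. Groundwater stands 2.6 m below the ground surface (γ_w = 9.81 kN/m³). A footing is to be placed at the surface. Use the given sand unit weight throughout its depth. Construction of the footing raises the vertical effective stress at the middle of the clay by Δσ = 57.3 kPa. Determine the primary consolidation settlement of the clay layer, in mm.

S_c ≈ 267 mm

Mid-depth of clay below the ground surface: z = 2.6 + 7.2/2 = 6.2 m.
Total vertical stress at mid-clay: σ_v = 18.2×2.6 + 17.8×3.6 = 111.4 kPa.
Pore pressure: u = 9.81×(6.2 − 2.6) = 35.316 kPa.
Initial effective stress: σ'_0 = σ_v − u = 111.4 − 35.316 = 76.084 kPa.
Final effective stress: σ'_f = σ'_0 + Δσ = 76.084 + 57.3 = 133.38 kPa.
Normally consolidated clay, so the full stress increment lies on the virgin compression line:
S_c = C_c·H/(1+e₀)·log₁₀(σ'_f/σ'_0) = 0.33×7.2/(1+1.17)×log₁₀(133.38/76.084)
    = 1.0949 × 0.2438 = 0.2669 m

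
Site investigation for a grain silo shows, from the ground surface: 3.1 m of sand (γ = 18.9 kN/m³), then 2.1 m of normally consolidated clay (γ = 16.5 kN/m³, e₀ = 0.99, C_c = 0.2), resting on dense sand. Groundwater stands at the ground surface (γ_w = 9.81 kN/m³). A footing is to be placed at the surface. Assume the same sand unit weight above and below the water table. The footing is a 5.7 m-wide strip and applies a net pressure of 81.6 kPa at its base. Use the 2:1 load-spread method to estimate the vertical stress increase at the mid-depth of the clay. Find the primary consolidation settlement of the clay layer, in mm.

Mid-depth of clay below the ground surface: z = 3.1 + 2.1/2 = 4.15 m.
Total vertical stress at mid-clay: σ_v = 18.9×3.1 + 16.5×1.05 = 75.915 kPa.
Pore pressure: u = 9.81×(4.15 − 0) = 40.712 kPa.
Initial effective stress: σ'_0 = σ_v − u = 75.915 − 40.712 = 35.203 kPa.
Stress increase at mid-clay by the 2:1 spreading method:
Δσ = qB/(B+z) = 81.6×5.7/(5.7+4.15) = 47.22 kPa
Final effective stress: σ'_f = σ'_0 + Δσ = 35.203 + 47.22 = 82.423 kPa.
Normally consolidated clay, so the full stress increment lies on the virgin compression line:
S_c = C_c·H/(1+e₀)·log₁₀(σ'_f/σ'_0) = 0.2×2.1/(1+0.99)×log₁₀(82.423/35.203)
    = 0.21106 × 0.36947 = 0.07798 m

S_c ≈ 78 mm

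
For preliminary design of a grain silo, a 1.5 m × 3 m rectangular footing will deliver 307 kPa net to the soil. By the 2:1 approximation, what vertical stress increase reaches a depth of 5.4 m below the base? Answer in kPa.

Δσ_z ≈ 23.8 kPa

By the 2:1 method the load spreads at 1 horizontal : 2 vertical, so at depth z the loaded area has grown by z in each plan dimension:
Δσ = qBL/((B+z)(L+z)) = 307×1.5×3/((1.5+5.4)(3+5.4)) = 23.835 kPa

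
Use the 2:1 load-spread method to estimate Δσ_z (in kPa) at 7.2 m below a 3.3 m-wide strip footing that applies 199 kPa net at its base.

Δσ_z ≈ 62.5 kPa

By the 2:1 method the load spreads at 1 horizontal : 2 vertical, so at depth z the loaded area has grown by z in each plan dimension:
Δσ = qB/(B+z) = 199×3.3/(3.3+7.2) = 62.543 kPa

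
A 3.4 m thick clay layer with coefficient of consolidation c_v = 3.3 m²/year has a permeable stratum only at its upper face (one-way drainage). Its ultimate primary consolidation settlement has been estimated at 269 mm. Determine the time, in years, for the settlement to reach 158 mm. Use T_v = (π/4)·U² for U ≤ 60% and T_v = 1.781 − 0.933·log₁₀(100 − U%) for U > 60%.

Drainage path length: H_d = H = 3.4 m (single drainage).
U = S(t)/S_ult = 158/269 = 0.5874.
U ≤ 60%: T_v = (π/4)·U² = (π/4)×0.58736² = 0.27096.
t = T_v·H_d²/c_v = 0.27096×3.4²/3.3 = 0.9492 years.

t ≈ 0.949 years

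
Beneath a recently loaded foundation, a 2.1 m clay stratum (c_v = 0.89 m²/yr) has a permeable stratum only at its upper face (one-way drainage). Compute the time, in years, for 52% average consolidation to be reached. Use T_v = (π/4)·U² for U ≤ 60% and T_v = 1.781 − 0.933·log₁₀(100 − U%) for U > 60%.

t ≈ 1.05 years

Drainage path length: H_d = H = 2.1 m (single drainage).
U ≤ 60%: T_v = (π/4)·U² = (π/4)×0.52² = 0.21237.
t = T_v·H_d²/c_v = 0.21237×2.1²/0.89 = 1.052 years.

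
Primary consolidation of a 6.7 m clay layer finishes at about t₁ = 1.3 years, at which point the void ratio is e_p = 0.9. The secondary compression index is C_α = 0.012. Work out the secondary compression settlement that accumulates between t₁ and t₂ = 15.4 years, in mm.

S_s ≈ 45.4 mm

Secondary compression: S_s = C_α·H/(1+e_p)·log₁₀(t₂/t₁)
S_s = 0.012×6.7/(1+0.9)×log₁₀(15.4/1.3)
    = 0.04232 × 1.074 = 0.04543 m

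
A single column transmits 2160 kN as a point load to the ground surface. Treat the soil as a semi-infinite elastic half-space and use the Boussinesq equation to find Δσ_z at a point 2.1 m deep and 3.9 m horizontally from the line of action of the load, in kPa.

Boussinesq vertical stress below a point load on an elastic half-space:
Δσ_z = 3P/(2πz²) · [1 + (r/z)²]^(−5/2)
r/z = 3.9/2.1 = 1.8571; [1+(r/z)²]^(−5/2) = 0.023952.
Δσ_z = 3×2160/(2π×2.1²) × 0.023952 = 233.86 × 0.023952 = 5.601 kPa

Δσ_z ≈ 5.6 kPa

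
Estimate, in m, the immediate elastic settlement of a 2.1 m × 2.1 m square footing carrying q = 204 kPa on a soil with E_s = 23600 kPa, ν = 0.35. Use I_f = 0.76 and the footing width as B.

S_e ≈ 0.0121 m

Immediate (elastic) settlement: S_e = q·B·(1−ν²)/E_s · I_f.
S_e = 204 × 2.1 × (1 − 0.35²) / 23600 × 0.76
    = 204 × 2.1 × 0.8775 / 23600 × 0.76
    = 0.01211 m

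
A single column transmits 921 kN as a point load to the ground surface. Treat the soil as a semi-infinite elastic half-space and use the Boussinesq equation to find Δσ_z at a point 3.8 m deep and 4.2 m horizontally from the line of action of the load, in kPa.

Δσ_z ≈ 4.14 kPa

Boussinesq vertical stress below a point load on an elastic half-space:
Δσ_z = 3P/(2πz²) · [1 + (r/z)²]^(−5/2)
r/z = 4.2/3.8 = 1.1053; [1+(r/z)²]^(−5/2) = 0.13594.
Δσ_z = 3×921/(2π×3.8²) × 0.13594 = 30.453 × 0.13594 = 4.14 kPa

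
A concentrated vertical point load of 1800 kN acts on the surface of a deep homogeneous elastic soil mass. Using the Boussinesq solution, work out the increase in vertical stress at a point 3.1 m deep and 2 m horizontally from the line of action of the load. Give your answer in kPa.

Δσ_z ≈ 37.5 kPa

Boussinesq vertical stress below a point load on an elastic half-space:
Δσ_z = 3P/(2πz²) · [1 + (r/z)²]^(−5/2)
r/z = 2/3.1 = 0.64516; [1+(r/z)²]^(−5/2) = 0.41895.
Δσ_z = 3×1800/(2π×3.1²) × 0.41895 = 89.431 × 0.41895 = 37.47 kPa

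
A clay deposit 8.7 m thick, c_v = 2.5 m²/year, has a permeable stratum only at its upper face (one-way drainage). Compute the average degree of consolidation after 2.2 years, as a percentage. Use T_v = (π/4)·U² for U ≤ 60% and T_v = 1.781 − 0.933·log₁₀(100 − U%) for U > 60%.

U ≈ 30.4 %

Drainage path length: H_d = H = 8.7 m (single drainage).
T_v = c_v·t/H_d² = 2.5×2.2/8.7² = 0.072665.
T_v = 0.072665 corresponds to the U ≤ 60% branch:
U = √(4T_v/π) = 0.3042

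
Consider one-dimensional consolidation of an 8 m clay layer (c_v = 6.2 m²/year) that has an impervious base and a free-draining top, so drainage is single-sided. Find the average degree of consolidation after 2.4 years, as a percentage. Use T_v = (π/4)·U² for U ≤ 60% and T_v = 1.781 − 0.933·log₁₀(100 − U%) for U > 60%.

Drainage path length: H_d = H = 8 m (single drainage).
T_v = c_v·t/H_d² = 6.2×2.4/8² = 0.2325.
T_v = 0.2325 corresponds to the U ≤ 60% branch:
U = √(4T_v/π) = 0.5441

U ≈ 54.4 %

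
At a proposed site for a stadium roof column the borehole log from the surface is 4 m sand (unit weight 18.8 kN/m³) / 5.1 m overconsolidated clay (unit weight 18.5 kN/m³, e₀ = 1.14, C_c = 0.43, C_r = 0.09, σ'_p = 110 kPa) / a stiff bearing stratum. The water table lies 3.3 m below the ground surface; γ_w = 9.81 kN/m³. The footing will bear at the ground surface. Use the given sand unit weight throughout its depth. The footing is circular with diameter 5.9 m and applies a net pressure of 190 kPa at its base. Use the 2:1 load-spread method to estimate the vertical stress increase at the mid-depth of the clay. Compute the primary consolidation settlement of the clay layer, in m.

Mid-depth of clay below the ground surface: z = 4 + 5.1/2 = 6.55 m.
Total vertical stress at mid-clay: σ_v = 18.8×4 + 18.5×2.55 = 122.38 kPa.
Pore pressure: u = 9.81×(6.55 − 3.3) = 31.883 kPa.
Initial effective stress: σ'_0 = σ_v − u = 122.38 − 31.883 = 90.497 kPa.
Stress increase at mid-clay by the 2:1 spreading method:
Δσ ≈ qD²/(D+z)² = 190×5.9²/(5.9+6.55)² = 42.67 kPa
Final effective stress: σ'_f = 90.497 + 42.67 = 133.17 kPa.
σ'_f = 133.17 > σ'_p = 110 kPa, so the stress path crosses the preconsolidation pressure — recompression up to σ'_p, then virgin compression beyond:
S_c = H/(1+e₀)·[C_r·log₁₀(σ'_p/σ'_0) + C_c·log₁₀(σ'_f/σ'_p)]
    = 5.1/2.14 × [0.09×log₁₀(110/90.497) + 0.43×log₁₀(133.17/110)]
    = 2.3832 × [0.0076283 + 0.035696] = 0.1033 m

S_c ≈ 0.103 m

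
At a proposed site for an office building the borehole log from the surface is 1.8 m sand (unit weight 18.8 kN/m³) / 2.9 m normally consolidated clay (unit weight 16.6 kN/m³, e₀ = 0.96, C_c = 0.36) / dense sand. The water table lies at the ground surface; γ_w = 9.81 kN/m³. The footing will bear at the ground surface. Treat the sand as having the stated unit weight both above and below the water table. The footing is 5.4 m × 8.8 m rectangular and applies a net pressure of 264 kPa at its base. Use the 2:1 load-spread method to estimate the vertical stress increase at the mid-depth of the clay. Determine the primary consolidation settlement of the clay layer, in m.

Mid-depth of clay below the ground surface: z = 1.8 + 2.9/2 = 3.25 m.
Total vertical stress at mid-clay: σ_v = 18.8×1.8 + 16.6×1.45 = 57.91 kPa.
Pore pressure: u = 9.81×(3.25 − 0) = 31.883 kPa.
Initial effective stress: σ'_0 = σ_v − u = 57.91 − 31.883 = 26.027 kPa.
Stress increase at mid-clay by the 2:1 spreading method:
Δσ = qBL/((B+z)(L+z)) = 264×5.4×8.8/((5.4+3.25)(8.8+3.25)) = 120.36 kPa
Final effective stress: σ'_f = σ'_0 + Δσ = 26.027 + 120.36 = 146.39 kPa.
Normally consolidated clay, so the full stress increment lies on the virgin compression line:
S_c = C_c·H/(1+e₀)·log₁₀(σ'_f/σ'_0) = 0.36×2.9/(1+0.96)×log₁₀(146.39/26.027)
    = 0.53265 × 0.75009 = 0.3995 m

S_c ≈ 0.4 m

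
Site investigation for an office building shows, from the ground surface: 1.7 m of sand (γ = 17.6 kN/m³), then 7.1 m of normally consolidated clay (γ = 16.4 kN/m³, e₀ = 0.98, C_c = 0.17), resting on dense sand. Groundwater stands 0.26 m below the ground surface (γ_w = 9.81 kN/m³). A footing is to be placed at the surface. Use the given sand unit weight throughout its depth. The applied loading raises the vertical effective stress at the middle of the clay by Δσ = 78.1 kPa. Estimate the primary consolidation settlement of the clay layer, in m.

Mid-depth of clay below the ground surface: z = 1.7 + 7.1/2 = 5.25 m.
Total vertical stress at mid-clay: σ_v = 17.6×1.7 + 16.4×3.55 = 88.14 kPa.
Pore pressure: u = 9.81×(5.25 − 0.26) = 48.952 kPa.
Initial effective stress: σ'_0 = σ_v − u = 88.14 − 48.952 = 39.188 kPa.
Final effective stress: σ'_f = σ'_0 + Δσ = 39.188 + 78.1 = 117.29 kPa.
Normally consolidated clay, so the full stress increment lies on the virgin compression line:
S_c = C_c·H/(1+e₀)·log₁₀(σ'_f/σ'_0) = 0.17×7.1/(1+0.98)×log₁₀(117.29/39.188)
    = 0.6096 × 0.47611 = 0.2902 m

S_c ≈ 0.29 m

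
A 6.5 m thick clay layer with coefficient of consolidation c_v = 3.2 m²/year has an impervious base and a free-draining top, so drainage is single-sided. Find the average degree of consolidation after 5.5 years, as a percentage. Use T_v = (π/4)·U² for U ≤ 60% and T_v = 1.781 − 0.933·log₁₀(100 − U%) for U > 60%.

U ≈ 71 %

Drainage path length: H_d = H = 6.5 m (single drainage).
T_v = c_v·t/H_d² = 3.2×5.5/6.5² = 0.41657.
T_v = 0.41657 corresponds to the U > 60% branch:
U = 1 − 10^((1.781 − T_v)/0.933)/100 = 0.71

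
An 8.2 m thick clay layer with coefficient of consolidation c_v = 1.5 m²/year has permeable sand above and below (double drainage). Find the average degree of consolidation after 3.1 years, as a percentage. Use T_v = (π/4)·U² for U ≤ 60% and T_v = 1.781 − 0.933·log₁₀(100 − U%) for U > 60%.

Drainage path length: H_d = H/2 = 4.1 m (double drainage).
T_v = c_v·t/H_d² = 1.5×3.1/4.1² = 0.27662.
T_v = 0.27662 corresponds to the U ≤ 60% branch:
U = √(4T_v/π) = 0.5935

U ≈ 59.3 %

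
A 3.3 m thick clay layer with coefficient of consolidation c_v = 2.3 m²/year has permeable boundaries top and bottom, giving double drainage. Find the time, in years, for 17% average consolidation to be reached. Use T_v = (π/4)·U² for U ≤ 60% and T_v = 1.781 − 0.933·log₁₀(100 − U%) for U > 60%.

t ≈ 0.0269 years

Drainage path length: H_d = H/2 = 1.65 m (double drainage).
U ≤ 60%: T_v = (π/4)·U² = (π/4)×0.17² = 0.022698.
t = T_v·H_d²/c_v = 0.022698×1.65²/2.3 = 0.02687 years.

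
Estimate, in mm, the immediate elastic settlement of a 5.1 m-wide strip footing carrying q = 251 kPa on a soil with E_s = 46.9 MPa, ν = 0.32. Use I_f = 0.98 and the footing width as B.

Immediate (elastic) settlement: S_e = q·B·(1−ν²)/E_s · I_f.
E_s = 46.9 MPa = 46900 kPa.
S_e = 251 × 5.1 × (1 − 0.32²) / 46900 × 0.98
    = 251 × 5.1 × 0.8976 / 46900 × 0.98
    = 0.02401 m = 24.01 mm

S_e ≈ 24 mm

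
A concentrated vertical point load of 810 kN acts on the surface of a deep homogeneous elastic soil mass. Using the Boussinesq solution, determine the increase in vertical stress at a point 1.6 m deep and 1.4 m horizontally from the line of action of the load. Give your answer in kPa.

Δσ_z ≈ 36.5 kPa

Boussinesq vertical stress below a point load on an elastic half-space:
Δσ_z = 3P/(2πz²) · [1 + (r/z)²]^(−5/2)
r/z = 1.4/1.6 = 0.875; [1+(r/z)²]^(−5/2) = 0.24141.
Δσ_z = 3×810/(2π×1.6²) × 0.24141 = 151.07 × 0.24141 = 36.47 kPa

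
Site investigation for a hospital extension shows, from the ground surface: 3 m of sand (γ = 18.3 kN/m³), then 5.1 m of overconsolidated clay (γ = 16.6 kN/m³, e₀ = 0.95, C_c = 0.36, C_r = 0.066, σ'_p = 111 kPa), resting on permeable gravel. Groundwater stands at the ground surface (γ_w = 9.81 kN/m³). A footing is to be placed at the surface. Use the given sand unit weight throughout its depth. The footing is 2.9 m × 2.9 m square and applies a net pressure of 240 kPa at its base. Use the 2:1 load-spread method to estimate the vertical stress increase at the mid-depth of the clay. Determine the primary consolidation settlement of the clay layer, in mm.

S_c ≈ 38 mm

Mid-depth of clay below the ground surface: z = 3 + 5.1/2 = 5.55 m.
Total vertical stress at mid-clay: σ_v = 18.3×3 + 16.6×2.55 = 97.23 kPa.
Pore pressure: u = 9.81×(5.55 − 0) = 54.446 kPa.
Initial effective stress: σ'_0 = σ_v − u = 97.23 − 54.446 = 42.784 kPa.
Stress increase at mid-clay by the 2:1 spreading method:
Δσ = qBL/((B+z)(L+z)) = 240×2.9×2.9/((2.9+5.55)(2.9+5.55)) = 28.268 kPa
Final effective stress: σ'_f = 42.784 + 28.268 = 71.052 kPa.
σ'_f = 71.052 ≤ σ'_p = 111 kPa, so the clay remains overconsolidated and only the recompression index applies:
S_c = C_r·H/(1+e₀)·log₁₀(σ'_f/σ'_0) = 0.066×5.1/1.95×log₁₀(71.052/42.784)
    = 0.17262 × 0.22029 = 0.03803 m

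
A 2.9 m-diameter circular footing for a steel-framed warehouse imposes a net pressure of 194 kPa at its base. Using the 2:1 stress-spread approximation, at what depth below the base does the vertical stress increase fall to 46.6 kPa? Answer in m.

2:1 spreading — at depth z the loaded area has grown by z in each plan dimension:
qD²/(D+z)² = Δσ_z ⇒ z = D(√(q/Δσ_z) − 1) = 2.9×(√(194/46.6) − 1) = 3.017 m

z ≈ 3.02 m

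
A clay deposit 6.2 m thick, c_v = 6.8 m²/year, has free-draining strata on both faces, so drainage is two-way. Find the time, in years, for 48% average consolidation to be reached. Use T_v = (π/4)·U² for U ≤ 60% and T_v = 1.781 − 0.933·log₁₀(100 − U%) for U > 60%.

Drainage path length: H_d = H/2 = 3.1 m (double drainage).
U ≤ 60%: T_v = (π/4)·U² = (π/4)×0.48² = 0.18096.
t = T_v·H_d²/c_v = 0.18096×3.1²/6.8 = 0.2557 years.

t ≈ 0.256 years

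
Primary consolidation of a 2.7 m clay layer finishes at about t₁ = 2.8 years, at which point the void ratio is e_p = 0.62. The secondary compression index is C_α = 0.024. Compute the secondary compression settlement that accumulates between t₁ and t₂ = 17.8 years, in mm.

Secondary compression: S_s = C_α·H/(1+e_p)·log₁₀(t₂/t₁)
S_s = 0.024×2.7/(1+0.62)×log₁₀(17.8/2.8)
    = 0.04 × 0.8033 = 0.03213 m

S_s ≈ 32.1 mm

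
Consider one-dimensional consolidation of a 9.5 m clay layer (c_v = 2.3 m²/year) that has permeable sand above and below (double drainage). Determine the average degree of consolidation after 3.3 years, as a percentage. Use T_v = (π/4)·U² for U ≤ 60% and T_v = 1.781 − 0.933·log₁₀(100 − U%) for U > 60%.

Drainage path length: H_d = H/2 = 4.75 m (double drainage).
T_v = c_v·t/H_d² = 2.3×3.3/4.75² = 0.3364.
T_v = 0.3364 corresponds to the U > 60% branch:
U = 1 − 10^((1.781 − T_v)/0.933)/100 = 0.6465

U ≈ 64.7 %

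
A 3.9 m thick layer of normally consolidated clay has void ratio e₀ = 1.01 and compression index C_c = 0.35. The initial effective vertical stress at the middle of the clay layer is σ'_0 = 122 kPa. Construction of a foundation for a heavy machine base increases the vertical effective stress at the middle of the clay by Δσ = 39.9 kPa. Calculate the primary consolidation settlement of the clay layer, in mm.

S_c ≈ 83.5 mm

Final effective stress: σ'_f = σ'_0 + Δσ = 122 + 39.9 = 161.9 kPa.
Normally consolidated clay, so the full stress increment lies on the virgin compression line:
S_c = C_c·H/(1+e₀)·log₁₀(σ'_f/σ'_0) = 0.35×3.9/(1+1.01)×log₁₀(161.9/122)
    = 0.6791 × 0.12289 = 0.08345 m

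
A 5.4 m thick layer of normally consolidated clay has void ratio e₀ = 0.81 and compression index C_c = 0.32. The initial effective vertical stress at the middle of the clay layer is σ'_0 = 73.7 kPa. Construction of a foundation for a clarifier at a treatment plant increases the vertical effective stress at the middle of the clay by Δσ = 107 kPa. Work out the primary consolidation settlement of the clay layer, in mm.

S_c ≈ 372 mm

Final effective stress: σ'_f = σ'_0 + Δσ = 73.7 + 107 = 180.7 kPa.
Normally consolidated clay, so the full stress increment lies on the virgin compression line:
S_c = C_c·H/(1+e₀)·log₁₀(σ'_f/σ'_0) = 0.32×5.4/(1+0.81)×log₁₀(180.7/73.7)
    = 0.9547 × 0.38949 = 0.3718 m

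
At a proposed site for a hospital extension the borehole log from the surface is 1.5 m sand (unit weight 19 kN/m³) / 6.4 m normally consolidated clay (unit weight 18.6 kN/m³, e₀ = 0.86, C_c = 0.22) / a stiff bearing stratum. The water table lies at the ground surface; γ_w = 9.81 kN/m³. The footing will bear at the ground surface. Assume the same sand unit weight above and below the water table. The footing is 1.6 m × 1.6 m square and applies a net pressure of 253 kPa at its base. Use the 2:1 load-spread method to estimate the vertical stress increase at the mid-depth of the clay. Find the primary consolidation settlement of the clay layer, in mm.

Mid-depth of clay below the ground surface: z = 1.5 + 6.4/2 = 4.7 m.
Total vertical stress at mid-clay: σ_v = 19×1.5 + 18.6×3.2 = 88.02 kPa.
Pore pressure: u = 9.81×(4.7 − 0) = 46.107 kPa.
Initial effective stress: σ'_0 = σ_v − u = 88.02 − 46.107 = 41.913 kPa.
Stress increase at mid-clay by the 2:1 spreading method:
Δσ = qBL/((B+z)(L+z)) = 253×1.6×1.6/((1.6+4.7)(1.6+4.7)) = 16.318 kPa
Final effective stress: σ'_f = σ'_0 + Δσ = 41.913 + 16.318 = 58.231 kPa.
Normally consolidated clay, so the full stress increment lies on the virgin compression line:
S_c = C_c·H/(1+e₀)·log₁₀(σ'_f/σ'_0) = 0.22×6.4/(1+0.86)×log₁₀(58.231/41.913)
    = 0.75699 × 0.14281 = 0.1081 m

S_c ≈ 108 mm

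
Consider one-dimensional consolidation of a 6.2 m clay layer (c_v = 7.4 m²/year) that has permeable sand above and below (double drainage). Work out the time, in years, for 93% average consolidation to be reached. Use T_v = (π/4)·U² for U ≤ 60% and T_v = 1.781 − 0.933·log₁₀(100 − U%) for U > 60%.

Drainage path length: H_d = H/2 = 3.1 m (double drainage).
U > 60%: T_v = 1.781 − 0.933·log₁₀(100 − 93) = 0.99252.
t = T_v·H_d²/c_v = 0.99252×3.1²/7.4 = 1.289 years.

t ≈ 1.29 years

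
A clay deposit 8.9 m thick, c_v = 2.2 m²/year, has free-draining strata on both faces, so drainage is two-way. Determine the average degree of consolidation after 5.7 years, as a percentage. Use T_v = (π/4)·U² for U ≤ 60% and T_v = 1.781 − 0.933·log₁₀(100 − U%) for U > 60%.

Drainage path length: H_d = H/2 = 4.45 m (double drainage).
T_v = c_v·t/H_d² = 2.2×5.7/4.45² = 0.63325.
T_v = 0.63325 corresponds to the U > 60% branch:
U = 1 − 10^((1.781 − T_v)/0.933)/100 = 0.8301

U ≈ 83 %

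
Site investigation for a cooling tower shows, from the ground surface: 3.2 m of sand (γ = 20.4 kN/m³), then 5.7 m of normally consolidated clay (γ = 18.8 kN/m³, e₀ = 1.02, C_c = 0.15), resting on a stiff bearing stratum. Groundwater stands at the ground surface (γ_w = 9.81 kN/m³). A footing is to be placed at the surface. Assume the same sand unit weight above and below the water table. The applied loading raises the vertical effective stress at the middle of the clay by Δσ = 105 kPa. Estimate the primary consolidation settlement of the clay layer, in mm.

S_c ≈ 187 mm

Mid-depth of clay below the ground surface: z = 3.2 + 5.7/2 = 6.05 m.
Total vertical stress at mid-clay: σ_v = 20.4×3.2 + 18.8×2.85 = 118.86 kPa.
Pore pressure: u = 9.81×(6.05 − 0) = 59.351 kPa.
Initial effective stress: σ'_0 = σ_v − u = 118.86 − 59.351 = 59.509 kPa.
Final effective stress: σ'_f = σ'_0 + Δσ = 59.509 + 105 = 164.51 kPa.
Normally consolidated clay, so the full stress increment lies on the virgin compression line:
S_c = C_c·H/(1+e₀)·log₁₀(σ'_f/σ'_0) = 0.15×5.7/(1+1.02)×log₁₀(164.51/59.509)
    = 0.42327 × 0.44161 = 0.1869 m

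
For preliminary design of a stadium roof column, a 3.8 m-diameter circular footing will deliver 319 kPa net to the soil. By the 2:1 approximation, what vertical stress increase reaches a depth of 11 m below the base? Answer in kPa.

Δσ_z ≈ 21 kPa

By the 2:1 method the load spreads at 1 horizontal : 2 vertical, so at depth z the loaded area has grown by z in each plan dimension:
Δσ ≈ qD²/(D+z)² = 319×3.8²/(3.8+11)² = 21.03 kPa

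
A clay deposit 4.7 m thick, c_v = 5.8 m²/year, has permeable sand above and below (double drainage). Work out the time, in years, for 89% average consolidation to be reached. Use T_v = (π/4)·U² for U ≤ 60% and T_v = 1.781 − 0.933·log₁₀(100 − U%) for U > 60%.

t ≈ 0.771 years

Drainage path length: H_d = H/2 = 2.35 m (double drainage).
U > 60%: T_v = 1.781 − 0.933·log₁₀(100 − 89) = 0.80938.
t = T_v·H_d²/c_v = 0.80938×2.35²/5.8 = 0.7707 years.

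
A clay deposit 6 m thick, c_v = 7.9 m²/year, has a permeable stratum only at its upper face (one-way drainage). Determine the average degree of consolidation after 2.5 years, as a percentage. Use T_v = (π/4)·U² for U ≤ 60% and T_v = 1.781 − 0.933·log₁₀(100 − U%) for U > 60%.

Drainage path length: H_d = H = 6 m (single drainage).
T_v = c_v·t/H_d² = 7.9×2.5/6² = 0.54861.
T_v = 0.54861 corresponds to the U > 60% branch:
U = 1 − 10^((1.781 − T_v)/0.933)/100 = 0.7906

U ≈ 79.1 %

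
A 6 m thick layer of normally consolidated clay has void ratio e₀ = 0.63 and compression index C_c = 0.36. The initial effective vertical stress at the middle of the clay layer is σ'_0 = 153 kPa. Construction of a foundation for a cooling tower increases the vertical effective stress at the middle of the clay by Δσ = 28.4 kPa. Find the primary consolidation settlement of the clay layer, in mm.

S_c ≈ 98 mm

Final effective stress: σ'_f = σ'_0 + Δσ = 153 + 28.4 = 181.4 kPa.
Normally consolidated clay, so the full stress increment lies on the virgin compression line:
S_c = C_c·H/(1+e₀)·log₁₀(σ'_f/σ'_0) = 0.36×6/(1+0.63)×log₁₀(181.4/153)
    = 1.3252 × 0.073946 = 0.09799 m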